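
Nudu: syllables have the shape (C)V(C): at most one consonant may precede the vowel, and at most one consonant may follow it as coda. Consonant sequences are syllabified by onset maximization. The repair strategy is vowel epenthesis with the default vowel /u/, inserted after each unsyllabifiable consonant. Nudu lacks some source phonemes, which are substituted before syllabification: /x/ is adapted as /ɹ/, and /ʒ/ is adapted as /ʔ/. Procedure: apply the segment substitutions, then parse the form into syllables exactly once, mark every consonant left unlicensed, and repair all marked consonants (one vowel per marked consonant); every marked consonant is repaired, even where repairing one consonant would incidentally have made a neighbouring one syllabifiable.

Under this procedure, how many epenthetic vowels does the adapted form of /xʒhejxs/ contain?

4

After substitution the input is /ɹʔhejɹs/.
The unsyllabifiable consonants are /ɹ/, /ʔ/, /ɹ/, /s/; each receives one epenthetic vowel.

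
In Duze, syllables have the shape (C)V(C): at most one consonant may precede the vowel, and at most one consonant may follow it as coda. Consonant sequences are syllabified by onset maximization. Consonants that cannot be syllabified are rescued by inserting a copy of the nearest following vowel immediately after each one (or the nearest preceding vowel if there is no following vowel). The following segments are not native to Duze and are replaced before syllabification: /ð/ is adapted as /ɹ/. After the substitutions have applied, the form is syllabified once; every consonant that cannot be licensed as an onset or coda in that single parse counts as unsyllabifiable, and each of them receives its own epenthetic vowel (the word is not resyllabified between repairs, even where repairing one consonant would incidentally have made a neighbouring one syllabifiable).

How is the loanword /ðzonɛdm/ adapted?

ɹozonɛdmɛ

Substitution: /ð/ → /ɹ/, giving /ɹzonɛdm/.
Under (C)V(C), the unsyllabifiable consonants are /ɹ/, /m/ (at most one coda consonant is licensed; onsets are limited to one consonant).
Each unlicensed consonant becomes the onset of a new syllable: /ɹ/ → /ɹo/, /m/ → /mɛ/.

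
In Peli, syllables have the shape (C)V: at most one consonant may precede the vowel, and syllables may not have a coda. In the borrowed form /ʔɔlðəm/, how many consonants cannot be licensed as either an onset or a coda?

2

Syllabifying with onset maximization leaves /l/, /m/ stranded (no codas are permitted; onsets are limited to one consonant).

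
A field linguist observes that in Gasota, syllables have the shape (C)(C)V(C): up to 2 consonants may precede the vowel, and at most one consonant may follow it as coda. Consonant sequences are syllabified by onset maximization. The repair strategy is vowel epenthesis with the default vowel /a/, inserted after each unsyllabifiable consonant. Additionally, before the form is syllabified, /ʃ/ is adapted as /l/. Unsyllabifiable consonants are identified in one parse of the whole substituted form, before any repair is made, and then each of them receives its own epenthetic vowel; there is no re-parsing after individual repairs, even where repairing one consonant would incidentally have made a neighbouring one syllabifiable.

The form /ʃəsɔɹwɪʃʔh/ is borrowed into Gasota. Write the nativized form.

Substitution: /ʃ/ → /l/, giving /ləsɔɹwɪlʔh/.
Under (C)(C)V(C), the unsyllabifiable consonants are /ʔ/, /h/ (at most one coda consonant is licensed; onsets may contain at most 2 consonants).
Epenthesis after each stranded consonant: /ʔ/ → /ʔa/, /h/ → /ha/.

ləsɔɹwɪlʔaha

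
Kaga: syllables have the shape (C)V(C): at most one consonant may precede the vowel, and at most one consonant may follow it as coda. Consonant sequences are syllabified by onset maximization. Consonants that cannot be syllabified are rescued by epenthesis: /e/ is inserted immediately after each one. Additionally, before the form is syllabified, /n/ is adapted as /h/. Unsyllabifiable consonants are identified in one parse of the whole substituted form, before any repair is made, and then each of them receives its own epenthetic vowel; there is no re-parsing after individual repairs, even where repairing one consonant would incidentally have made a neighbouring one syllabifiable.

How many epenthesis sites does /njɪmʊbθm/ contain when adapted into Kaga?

After substitution the input is /hjɪmʊbθm/.
The unsyllabifiable consonants are /h/, /θ/, /m/; each receives one epenthetic vowel.

3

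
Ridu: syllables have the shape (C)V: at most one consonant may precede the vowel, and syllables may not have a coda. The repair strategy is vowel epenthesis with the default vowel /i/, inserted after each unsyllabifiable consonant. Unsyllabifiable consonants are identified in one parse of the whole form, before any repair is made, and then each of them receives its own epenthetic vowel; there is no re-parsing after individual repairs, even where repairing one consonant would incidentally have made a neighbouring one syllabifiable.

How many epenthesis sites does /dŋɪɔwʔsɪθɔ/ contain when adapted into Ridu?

The unsyllabifiable consonants are /d/, /w/, /ʔ/; each receives one epenthetic vowel.

3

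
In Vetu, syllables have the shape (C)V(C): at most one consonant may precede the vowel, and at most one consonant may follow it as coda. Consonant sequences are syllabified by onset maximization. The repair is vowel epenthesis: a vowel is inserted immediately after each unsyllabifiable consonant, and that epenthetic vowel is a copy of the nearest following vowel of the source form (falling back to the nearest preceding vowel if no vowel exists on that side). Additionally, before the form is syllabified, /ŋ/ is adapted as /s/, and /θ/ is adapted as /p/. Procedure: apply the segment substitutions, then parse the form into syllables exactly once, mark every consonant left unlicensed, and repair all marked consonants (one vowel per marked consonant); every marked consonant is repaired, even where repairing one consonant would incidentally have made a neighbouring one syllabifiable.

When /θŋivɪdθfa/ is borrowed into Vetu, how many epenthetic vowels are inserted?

After substitution the input is /psivɪdpfa/.
The unsyllabifiable consonants are /p/, /p/; each receives one epenthetic vowel.

2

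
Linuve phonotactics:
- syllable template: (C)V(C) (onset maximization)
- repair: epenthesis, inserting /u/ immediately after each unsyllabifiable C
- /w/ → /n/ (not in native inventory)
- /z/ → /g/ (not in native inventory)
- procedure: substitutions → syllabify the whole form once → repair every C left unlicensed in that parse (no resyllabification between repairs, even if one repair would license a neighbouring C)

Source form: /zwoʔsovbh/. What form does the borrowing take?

Substitution: /z/ → /g/, /w/ → /n/, giving /gnoʔsovbh/.
The consonants /g/, /b/, /h/ cannot be parsed into a legal (C)V(C) syllable (at most one coda consonant is licensed; onsets are limited to one consonant).
Each unlicensed consonant becomes the onset of a new syllable: /g/ → /gu/, /b/ → /bu/, /h/ → /hu/.

gunoʔsovbuhu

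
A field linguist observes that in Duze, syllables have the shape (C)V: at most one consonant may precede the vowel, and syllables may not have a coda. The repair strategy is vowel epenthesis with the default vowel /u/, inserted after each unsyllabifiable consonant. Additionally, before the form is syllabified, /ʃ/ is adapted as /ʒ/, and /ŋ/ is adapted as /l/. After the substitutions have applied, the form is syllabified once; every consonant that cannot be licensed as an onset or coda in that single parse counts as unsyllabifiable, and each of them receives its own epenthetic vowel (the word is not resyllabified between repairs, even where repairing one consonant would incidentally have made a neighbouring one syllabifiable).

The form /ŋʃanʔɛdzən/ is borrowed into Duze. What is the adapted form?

luʒanuʔɛduzənu

Substitution: /ŋ/ → /l/, /ʃ/ → /ʒ/, giving /lʒanʔɛdzən/.
Syllabifying with onset maximization leaves /l/, /n/, /d/, /n/ stranded (no codas are permitted; onsets are limited to one consonant).
Inserting the epenthetic vowel yields /l/ → /lu/, /n/ → /nu/, /d/ → /du/, /n/ → /nu/.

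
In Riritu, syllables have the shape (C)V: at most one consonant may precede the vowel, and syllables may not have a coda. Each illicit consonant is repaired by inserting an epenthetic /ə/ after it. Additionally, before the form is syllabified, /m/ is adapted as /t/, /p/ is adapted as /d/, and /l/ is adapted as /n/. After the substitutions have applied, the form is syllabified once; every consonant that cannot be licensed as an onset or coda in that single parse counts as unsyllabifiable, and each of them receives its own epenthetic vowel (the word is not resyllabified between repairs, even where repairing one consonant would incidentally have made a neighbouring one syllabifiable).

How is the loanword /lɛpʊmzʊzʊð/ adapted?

nɛdʊtəzʊzʊðə

Substitution: /l/ → /n/, /p/ → /d/, /m/ → /t/, giving /nɛdʊtzʊzʊð/.
Syllabifying with onset maximization leaves /t/, /ð/ stranded (no codas are permitted; onsets are limited to one consonant).
Epenthesis after each stranded consonant: /t/ → /tə/, /ð/ → /ðə/.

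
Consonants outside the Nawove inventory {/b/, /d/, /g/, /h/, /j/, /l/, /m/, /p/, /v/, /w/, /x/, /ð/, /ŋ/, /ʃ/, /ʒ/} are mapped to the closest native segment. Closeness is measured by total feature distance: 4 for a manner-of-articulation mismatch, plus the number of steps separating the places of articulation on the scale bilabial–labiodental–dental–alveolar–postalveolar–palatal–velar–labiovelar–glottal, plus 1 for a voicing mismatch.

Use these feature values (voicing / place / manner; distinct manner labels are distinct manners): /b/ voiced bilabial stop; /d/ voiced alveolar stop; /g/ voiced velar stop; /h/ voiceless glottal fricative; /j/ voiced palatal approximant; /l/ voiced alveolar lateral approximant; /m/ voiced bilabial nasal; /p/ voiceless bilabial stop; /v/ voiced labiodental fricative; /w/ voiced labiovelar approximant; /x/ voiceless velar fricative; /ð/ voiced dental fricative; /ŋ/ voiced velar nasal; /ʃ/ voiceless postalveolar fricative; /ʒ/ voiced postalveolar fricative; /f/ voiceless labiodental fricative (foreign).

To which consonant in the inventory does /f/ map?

v

/v/ is closest: same manner (fricative), place distance 0 (labiodental→labiodental), voicing differs (+1); total 1. Next closest is /ð/ at distance 2.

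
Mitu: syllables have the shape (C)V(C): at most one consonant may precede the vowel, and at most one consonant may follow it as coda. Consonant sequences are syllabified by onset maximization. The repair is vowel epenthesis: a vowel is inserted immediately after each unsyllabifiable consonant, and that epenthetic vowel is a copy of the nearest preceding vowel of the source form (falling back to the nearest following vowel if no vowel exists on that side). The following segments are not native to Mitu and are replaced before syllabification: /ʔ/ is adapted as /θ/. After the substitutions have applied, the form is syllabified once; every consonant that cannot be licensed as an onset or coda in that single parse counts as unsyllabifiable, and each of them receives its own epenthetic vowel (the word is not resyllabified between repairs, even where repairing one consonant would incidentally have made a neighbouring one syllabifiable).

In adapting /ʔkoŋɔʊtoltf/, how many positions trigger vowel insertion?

3

After substitution the input is /θkoŋɔʊtoltf/.
The unsyllabifiable consonants are /θ/, /t/, /f/; each receives one epenthetic vowel.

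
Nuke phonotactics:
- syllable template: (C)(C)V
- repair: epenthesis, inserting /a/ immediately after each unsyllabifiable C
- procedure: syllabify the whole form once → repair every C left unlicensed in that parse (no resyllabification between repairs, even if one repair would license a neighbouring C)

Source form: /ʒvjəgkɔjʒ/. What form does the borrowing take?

ʒavjəgkɔjaʒa

The consonants /ʒ/, /j/, /ʒ/ cannot be parsed into a legal (C)(C)V syllable (no codas are permitted; onsets may contain at most 2 consonants).
Inserting the epenthetic vowel yields /ʒ/ → /ʒa/, /j/ → /ja/, /ʒ/ → /ʒa/.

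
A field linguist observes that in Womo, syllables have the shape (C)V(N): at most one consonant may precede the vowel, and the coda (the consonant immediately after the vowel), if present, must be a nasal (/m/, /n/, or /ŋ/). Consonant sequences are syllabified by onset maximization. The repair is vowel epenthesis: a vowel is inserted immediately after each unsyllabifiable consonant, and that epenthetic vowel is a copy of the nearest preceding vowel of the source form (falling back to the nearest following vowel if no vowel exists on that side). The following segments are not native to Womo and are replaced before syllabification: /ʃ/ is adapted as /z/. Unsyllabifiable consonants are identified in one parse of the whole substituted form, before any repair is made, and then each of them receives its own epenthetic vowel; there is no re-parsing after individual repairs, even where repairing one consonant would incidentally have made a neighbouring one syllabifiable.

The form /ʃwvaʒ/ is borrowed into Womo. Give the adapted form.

Substitution: /ʃ/ → /z/, giving /zwvaʒ/.
Under (C)V(N), the unsyllabifiable consonants are /z/, /w/, /ʒ/ (only a nasal (/m/, /n/, or /ŋ/) is licensed in coda position; onsets are limited to one consonant).
Epenthesis after each stranded consonant: /z/ → /za/, /w/ → /wa/, /ʒ/ → /ʒa/.

zawavaʒa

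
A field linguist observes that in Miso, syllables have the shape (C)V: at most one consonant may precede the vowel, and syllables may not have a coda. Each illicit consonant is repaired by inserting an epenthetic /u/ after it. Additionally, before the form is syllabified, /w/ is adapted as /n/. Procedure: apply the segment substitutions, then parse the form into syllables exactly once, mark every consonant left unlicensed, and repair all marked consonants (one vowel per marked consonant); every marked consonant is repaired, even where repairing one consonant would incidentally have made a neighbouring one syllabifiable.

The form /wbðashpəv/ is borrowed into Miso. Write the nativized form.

nubuðasuhupəvu

Substitution: /w/ → /n/, giving /nbðashpəv/.
The consonants /n/, /b/, /s/, /h/, /v/ cannot be parsed into a legal (C)V syllable (no codas are permitted; onsets are limited to one consonant).
Epenthesis after each stranded consonant: /n/ → /nu/, /b/ → /bu/, /s/ → /su/, /h/ → /hu/, /v/ → /vu/.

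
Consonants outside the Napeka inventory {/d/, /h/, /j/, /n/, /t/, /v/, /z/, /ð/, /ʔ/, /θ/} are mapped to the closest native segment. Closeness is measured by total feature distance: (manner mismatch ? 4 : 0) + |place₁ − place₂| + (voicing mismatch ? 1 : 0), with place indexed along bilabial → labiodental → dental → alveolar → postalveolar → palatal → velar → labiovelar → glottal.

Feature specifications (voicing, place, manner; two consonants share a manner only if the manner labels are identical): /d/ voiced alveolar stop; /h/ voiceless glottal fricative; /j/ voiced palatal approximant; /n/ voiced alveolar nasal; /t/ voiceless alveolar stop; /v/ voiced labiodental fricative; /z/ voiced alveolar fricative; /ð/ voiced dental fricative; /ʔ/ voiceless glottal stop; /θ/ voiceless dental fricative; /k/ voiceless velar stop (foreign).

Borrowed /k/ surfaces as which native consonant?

/ʔ/ is closest: same manner (stop), place distance 2 (velar→glottal), same voicing; total 2. Next closest is /t/ at distance 3.

ʔ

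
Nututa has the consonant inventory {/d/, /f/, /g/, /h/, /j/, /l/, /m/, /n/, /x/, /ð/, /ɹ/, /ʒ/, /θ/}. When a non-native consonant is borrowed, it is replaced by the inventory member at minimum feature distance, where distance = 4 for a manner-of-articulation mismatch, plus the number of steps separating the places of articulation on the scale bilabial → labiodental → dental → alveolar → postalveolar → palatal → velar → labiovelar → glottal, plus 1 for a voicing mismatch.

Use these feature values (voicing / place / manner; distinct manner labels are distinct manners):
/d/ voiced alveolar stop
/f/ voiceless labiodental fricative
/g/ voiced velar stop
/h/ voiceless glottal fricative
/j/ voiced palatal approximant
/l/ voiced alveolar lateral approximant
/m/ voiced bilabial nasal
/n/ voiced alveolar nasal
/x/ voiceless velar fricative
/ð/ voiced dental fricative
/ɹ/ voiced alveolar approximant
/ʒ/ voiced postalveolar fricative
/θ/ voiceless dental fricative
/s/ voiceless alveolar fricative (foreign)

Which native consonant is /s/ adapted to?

θ

/θ/ is closest: same manner (fricative), place distance 1 (alveolar→dental), same voicing; total 1. Next closest is /f/ at distance 2.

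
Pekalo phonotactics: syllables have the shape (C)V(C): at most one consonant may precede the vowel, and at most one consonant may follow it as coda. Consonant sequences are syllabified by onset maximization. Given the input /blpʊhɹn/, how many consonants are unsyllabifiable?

Syllabifying with onset maximization leaves /b/, /l/, /ɹ/, /n/ stranded (at most one coda consonant is licensed; onsets are limited to one consonant).

4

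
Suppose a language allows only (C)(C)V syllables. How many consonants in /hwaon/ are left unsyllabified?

Under (C)(C)V, the unsyllabifiable consonants are /n/ (no codas are permitted; onsets may contain at most 2 consonants).

1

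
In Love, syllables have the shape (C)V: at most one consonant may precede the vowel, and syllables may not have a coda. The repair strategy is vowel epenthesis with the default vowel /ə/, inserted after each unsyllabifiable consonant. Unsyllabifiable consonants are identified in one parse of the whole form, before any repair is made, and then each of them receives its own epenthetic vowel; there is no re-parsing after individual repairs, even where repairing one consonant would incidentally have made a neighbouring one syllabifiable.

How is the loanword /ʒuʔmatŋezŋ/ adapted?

The consonants /ʔ/, /t/, /z/, /ŋ/ cannot be parsed into a legal (C)V syllable (no codas are permitted; onsets are limited to one consonant).
Inserting the epenthetic vowel yields /ʔ/ → /ʔə/, /t/ → /tə/, /z/ → /zə/, /ŋ/ → /ŋə/.

ʒuʔəmatəŋezəŋə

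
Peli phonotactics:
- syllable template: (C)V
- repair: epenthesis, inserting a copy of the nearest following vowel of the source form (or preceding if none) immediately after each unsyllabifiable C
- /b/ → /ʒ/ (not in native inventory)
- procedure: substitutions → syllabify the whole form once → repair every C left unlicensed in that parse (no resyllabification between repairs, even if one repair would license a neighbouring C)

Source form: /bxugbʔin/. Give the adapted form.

Substitution: /b/ → /ʒ/, giving /ʒxugʒʔin/.
Under (C)V, the unsyllabifiable consonants are /ʒ/, /g/, /ʒ/, /n/ (no codas are permitted; onsets are limited to one consonant).
Inserting the epenthetic vowel yields /ʒ/ → /ʒu/, /g/ → /gi/, /ʒ/ → /ʒi/, /n/ → /ni/.

ʒuxugiʒiʔini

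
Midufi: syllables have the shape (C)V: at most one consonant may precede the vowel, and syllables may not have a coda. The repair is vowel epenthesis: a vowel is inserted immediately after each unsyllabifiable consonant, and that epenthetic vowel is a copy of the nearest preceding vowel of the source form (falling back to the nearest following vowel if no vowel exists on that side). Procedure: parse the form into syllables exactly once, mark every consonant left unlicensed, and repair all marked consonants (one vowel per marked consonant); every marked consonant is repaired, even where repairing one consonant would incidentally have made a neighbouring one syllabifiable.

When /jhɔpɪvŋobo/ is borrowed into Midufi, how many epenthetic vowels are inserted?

The unsyllabifiable consonants are /j/, /v/; each receives one epenthetic vowel.

2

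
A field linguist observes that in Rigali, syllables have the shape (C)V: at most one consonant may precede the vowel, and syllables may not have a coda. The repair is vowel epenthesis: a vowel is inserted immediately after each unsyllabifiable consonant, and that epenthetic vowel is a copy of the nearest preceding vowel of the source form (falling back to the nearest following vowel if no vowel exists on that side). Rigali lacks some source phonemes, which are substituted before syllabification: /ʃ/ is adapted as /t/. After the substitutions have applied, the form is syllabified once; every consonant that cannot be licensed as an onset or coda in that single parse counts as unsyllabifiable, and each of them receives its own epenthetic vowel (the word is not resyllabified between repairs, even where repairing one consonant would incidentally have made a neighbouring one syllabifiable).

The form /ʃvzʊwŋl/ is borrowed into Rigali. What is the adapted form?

tʊvʊzʊwʊŋʊlʊ

Substitution: /ʃ/ → /t/, giving /tvzʊwŋl/.
Under (C)V, the unsyllabifiable consonants are /t/, /v/, /w/, /ŋ/, /l/ (no codas are permitted; onsets are limited to one consonant).
Each unlicensed consonant becomes the onset of a new syllable: /t/ → /tʊ/, /v/ → /vʊ/, /w/ → /wʊ/, /ŋ/ → /ŋʊ/, /l/ → /lʊ/.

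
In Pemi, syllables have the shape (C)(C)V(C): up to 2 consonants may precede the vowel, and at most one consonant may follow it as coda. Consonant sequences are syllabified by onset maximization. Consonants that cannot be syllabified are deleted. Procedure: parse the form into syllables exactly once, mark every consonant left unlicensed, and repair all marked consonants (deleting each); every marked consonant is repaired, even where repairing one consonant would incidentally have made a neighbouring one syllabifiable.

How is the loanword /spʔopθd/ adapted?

pʔop

Under (C)(C)V(C), the unsyllabifiable consonants are /s/, /θ/, /d/ (at most one coda consonant is licensed; onsets may contain at most 2 consonants).
Deletion applies to /s/, /θ/, /d/.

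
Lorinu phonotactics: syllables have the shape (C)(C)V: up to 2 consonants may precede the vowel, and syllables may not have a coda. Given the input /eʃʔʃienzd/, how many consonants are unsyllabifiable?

The consonants /ʃ/, /n/, /z/, /d/ cannot be parsed into a legal (C)(C)V syllable (no codas are permitted; onsets may contain at most 2 consonants).

4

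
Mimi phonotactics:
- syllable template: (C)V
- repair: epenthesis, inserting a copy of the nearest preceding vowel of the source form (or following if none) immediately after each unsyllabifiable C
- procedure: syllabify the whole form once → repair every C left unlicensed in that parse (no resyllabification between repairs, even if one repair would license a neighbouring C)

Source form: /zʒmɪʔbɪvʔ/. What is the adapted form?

Under (C)V, the unsyllabifiable consonants are /z/, /ʒ/, /ʔ/, /v/, /ʔ/ (no codas are permitted; onsets are limited to one consonant).
Epenthesis after each stranded consonant: /z/ → /zɪ/, /ʒ/ → /ʒɪ/, /ʔ/ → /ʔɪ/, /v/ → /vɪ/, /ʔ/ → /ʔɪ/.

zɪʒɪmɪʔɪbɪvɪʔɪ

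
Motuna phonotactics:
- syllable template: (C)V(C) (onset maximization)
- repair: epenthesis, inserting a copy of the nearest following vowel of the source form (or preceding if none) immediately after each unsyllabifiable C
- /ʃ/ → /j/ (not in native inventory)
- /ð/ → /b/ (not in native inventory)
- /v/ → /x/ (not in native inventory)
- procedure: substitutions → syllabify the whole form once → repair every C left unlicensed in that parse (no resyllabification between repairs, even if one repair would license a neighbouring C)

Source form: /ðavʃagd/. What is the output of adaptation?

Substitution: /ð/ → /b/, /v/ → /x/, /ʃ/ → /j/, giving /baxjagd/.
Under (C)V(C), the unsyllabifiable consonants are /d/ (at most one coda consonant is licensed; onsets are limited to one consonant).
Epenthesis after each stranded consonant: /d/ → /da/.

baxjagda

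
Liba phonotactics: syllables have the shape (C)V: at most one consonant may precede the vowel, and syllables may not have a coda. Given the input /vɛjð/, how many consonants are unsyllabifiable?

Syllabifying with onset maximization leaves /j/, /ð/ stranded (no codas are permitted; onsets are limited to one consonant).

2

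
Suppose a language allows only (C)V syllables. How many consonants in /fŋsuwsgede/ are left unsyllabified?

The consonants /f/, /ŋ/, /w/, /s/ cannot be parsed into a legal (C)V syllable (no codas are permitted; onsets are limited to one consonant).

4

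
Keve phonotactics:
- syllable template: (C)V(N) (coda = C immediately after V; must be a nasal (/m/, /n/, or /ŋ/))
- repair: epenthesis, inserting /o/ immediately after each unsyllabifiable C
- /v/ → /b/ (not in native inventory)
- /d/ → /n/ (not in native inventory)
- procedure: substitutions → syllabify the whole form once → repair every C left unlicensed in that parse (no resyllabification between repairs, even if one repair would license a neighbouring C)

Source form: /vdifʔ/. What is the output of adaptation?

Substitution: /v/ → /b/, /d/ → /n/, giving /bnifʔ/.
The consonants /b/, /f/, /ʔ/ cannot be parsed into a legal (C)V(N) syllable (only a nasal (/m/, /n/, or /ŋ/) is licensed in coda position; onsets are limited to one consonant).
Epenthesis after each stranded consonant: /b/ → /bo/, /f/ → /fo/, /ʔ/ → /ʔo/.

bonifoʔo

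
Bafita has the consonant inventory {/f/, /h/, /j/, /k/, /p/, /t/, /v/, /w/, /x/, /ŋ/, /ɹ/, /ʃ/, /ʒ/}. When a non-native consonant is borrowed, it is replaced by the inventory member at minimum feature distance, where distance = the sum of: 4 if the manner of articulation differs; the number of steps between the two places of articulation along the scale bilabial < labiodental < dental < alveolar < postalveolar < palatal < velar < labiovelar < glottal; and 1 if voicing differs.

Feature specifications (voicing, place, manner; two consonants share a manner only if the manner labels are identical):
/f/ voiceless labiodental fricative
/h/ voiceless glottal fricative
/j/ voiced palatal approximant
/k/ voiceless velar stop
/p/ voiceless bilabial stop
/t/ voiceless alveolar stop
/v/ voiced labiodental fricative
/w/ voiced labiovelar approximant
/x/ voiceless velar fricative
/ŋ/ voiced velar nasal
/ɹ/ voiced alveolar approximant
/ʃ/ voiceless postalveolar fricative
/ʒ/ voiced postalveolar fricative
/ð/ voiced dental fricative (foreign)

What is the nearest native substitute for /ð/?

v

/v/ is closest: same manner (fricative), place distance 1 (dental→labiodental), same voicing; total 1. Next closest is /f/ at distance 2.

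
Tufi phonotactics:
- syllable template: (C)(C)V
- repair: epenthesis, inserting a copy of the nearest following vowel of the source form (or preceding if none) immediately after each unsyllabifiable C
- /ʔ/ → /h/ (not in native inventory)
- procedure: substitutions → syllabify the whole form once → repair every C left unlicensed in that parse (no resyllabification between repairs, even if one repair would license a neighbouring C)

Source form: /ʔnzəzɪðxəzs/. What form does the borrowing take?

Substitution: /ʔ/ → /h/, giving /hnzəzɪðxəzs/.
Syllabifying with onset maximization leaves /h/, /z/, /s/ stranded (no codas are permitted; onsets may contain at most 2 consonants).
Each unlicensed consonant becomes the onset of a new syllable: /h/ → /hə/, /z/ → /zə/, /s/ → /sə/.

hənzəzɪðxəzəsə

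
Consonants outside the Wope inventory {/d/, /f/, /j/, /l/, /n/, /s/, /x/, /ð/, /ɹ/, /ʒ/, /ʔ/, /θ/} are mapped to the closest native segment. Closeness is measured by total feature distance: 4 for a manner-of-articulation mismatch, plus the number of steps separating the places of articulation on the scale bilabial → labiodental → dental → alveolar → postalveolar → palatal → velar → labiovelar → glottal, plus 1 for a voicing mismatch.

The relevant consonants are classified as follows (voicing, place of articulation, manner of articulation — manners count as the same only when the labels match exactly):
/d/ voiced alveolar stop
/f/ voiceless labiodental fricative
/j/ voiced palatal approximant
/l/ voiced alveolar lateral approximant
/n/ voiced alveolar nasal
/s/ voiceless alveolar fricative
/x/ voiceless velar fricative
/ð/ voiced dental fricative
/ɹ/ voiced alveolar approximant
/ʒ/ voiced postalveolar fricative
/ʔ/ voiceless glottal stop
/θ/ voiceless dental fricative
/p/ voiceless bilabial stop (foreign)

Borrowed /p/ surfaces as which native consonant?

/d/ is closest: same manner (stop), place distance 3 (bilabial→alveolar), voicing differs (+1); total 4. Next closest is /f/ at distance 5.

d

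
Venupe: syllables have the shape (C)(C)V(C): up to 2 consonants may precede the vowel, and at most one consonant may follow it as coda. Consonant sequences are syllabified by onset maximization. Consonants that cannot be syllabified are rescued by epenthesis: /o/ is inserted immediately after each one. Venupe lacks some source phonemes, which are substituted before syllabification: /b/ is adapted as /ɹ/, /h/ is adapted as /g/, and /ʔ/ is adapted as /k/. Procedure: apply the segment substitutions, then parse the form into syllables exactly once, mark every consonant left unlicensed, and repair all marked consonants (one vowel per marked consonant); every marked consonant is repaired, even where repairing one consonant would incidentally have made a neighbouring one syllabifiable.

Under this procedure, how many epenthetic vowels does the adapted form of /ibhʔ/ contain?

After substitution the input is /iɹgk/.
The unsyllabifiable consonants are /g/, /k/; each receives one epenthetic vowel.

2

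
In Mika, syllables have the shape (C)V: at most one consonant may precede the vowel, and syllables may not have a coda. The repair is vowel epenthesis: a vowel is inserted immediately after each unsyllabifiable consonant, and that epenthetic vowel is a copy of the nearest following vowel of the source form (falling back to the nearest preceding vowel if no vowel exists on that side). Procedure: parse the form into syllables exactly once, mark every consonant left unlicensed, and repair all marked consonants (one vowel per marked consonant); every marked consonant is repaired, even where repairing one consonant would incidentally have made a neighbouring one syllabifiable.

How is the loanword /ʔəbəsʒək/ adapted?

The consonants /s/, /k/ cannot be parsed into a legal (C)V syllable (no codas are permitted; onsets are limited to one consonant).
Epenthesis after each stranded consonant: /s/ → /sə/, /k/ → /kə/.

ʔəbəsəʒəkə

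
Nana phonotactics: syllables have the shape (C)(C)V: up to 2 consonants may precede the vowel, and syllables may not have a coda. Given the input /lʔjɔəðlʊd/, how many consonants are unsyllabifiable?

2

Syllabifying with onset maximization leaves /l/, /d/ stranded (no codas are permitted; onsets may contain at most 2 consonants).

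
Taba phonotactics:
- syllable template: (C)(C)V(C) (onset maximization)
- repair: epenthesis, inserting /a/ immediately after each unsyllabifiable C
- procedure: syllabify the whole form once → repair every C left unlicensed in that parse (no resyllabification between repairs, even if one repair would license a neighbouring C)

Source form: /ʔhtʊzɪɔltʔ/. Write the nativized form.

ʔahtʊzɪɔltaʔa

Under (C)(C)V(C), the unsyllabifiable consonants are /ʔ/, /t/, /ʔ/ (at most one coda consonant is licensed; onsets may contain at most 2 consonants).
Each unlicensed consonant becomes the onset of a new syllable: /ʔ/ → /ʔa/, /t/ → /ta/, /ʔ/ → /ʔa/.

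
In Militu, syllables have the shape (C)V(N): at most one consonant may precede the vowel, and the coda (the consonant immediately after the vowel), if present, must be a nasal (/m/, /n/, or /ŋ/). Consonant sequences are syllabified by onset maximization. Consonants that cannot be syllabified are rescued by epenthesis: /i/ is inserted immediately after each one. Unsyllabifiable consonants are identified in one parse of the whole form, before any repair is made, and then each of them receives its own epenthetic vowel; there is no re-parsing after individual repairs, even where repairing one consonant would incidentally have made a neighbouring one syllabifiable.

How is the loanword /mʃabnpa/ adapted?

The consonants /m/, /b/, /n/ cannot be parsed into a legal (C)V(N) syllable (only a nasal (/m/, /n/, or /ŋ/) is licensed in coda position; onsets are limited to one consonant).
Each unlicensed consonant becomes the onset of a new syllable: /m/ → /mi/, /b/ → /bi/, /n/ → /ni/.

miʃabinipa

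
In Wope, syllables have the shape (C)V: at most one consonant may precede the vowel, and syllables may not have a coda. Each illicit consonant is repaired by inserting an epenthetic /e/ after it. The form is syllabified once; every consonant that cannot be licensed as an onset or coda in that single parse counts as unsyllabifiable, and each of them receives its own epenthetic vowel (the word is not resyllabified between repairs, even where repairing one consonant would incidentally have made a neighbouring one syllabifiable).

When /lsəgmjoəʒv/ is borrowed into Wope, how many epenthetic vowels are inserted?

5

The unsyllabifiable consonants are /l/, /g/, /m/, /ʒ/, /v/; each receives one epenthetic vowel.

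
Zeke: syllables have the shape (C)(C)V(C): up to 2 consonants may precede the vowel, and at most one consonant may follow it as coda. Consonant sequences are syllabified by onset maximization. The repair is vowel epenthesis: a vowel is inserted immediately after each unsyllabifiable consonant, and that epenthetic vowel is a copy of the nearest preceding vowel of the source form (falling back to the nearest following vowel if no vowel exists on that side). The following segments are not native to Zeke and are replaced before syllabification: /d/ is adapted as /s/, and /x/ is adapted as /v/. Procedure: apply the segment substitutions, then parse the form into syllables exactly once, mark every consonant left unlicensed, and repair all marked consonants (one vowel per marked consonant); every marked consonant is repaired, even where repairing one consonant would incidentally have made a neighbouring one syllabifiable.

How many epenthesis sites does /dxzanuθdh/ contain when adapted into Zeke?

After substitution the input is /svzanuθsh/.
The unsyllabifiable consonants are /s/, /s/, /h/; each receives one epenthetic vowel.

3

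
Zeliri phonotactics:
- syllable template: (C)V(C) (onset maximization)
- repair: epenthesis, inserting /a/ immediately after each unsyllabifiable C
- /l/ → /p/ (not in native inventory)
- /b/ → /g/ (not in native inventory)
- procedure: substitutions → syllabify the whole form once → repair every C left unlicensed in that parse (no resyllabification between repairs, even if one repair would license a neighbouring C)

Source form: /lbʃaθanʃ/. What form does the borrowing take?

Substitution: /l/ → /p/, /b/ → /g/, giving /pgʃaθanʃ/.
Syllabifying with onset maximization leaves /p/, /g/, /ʃ/ stranded (at most one coda consonant is licensed; onsets are limited to one consonant).
Each unlicensed consonant becomes the onset of a new syllable: /p/ → /pa/, /g/ → /ga/, /ʃ/ → /ʃa/.

pagaʃaθanʃa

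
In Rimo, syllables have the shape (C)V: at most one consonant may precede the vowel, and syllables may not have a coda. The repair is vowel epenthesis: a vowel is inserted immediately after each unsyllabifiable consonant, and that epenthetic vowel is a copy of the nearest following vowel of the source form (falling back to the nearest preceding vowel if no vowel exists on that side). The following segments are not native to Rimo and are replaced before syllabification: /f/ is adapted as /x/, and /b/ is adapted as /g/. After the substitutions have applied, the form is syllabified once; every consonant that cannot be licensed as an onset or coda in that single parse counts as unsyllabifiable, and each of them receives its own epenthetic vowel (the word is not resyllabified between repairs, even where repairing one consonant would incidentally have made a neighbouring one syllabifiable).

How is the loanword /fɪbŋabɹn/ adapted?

xɪgaŋagaɹana

Substitution: /f/ → /x/, /b/ → /g/, giving /xɪgŋagɹn/.
Under (C)V, the unsyllabifiable consonants are /g/, /g/, /ɹ/, /n/ (no codas are permitted; onsets are limited to one consonant).
Each unlicensed consonant becomes the onset of a new syllable: /g/ → /ga/, /g/ → /ga/, /ɹ/ → /ɹa/, /n/ → /na/.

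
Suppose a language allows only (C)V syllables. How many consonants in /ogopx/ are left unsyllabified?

2

The consonants /p/, /x/ cannot be parsed into a legal (C)V syllable (no codas are permitted; onsets are limited to one consonant).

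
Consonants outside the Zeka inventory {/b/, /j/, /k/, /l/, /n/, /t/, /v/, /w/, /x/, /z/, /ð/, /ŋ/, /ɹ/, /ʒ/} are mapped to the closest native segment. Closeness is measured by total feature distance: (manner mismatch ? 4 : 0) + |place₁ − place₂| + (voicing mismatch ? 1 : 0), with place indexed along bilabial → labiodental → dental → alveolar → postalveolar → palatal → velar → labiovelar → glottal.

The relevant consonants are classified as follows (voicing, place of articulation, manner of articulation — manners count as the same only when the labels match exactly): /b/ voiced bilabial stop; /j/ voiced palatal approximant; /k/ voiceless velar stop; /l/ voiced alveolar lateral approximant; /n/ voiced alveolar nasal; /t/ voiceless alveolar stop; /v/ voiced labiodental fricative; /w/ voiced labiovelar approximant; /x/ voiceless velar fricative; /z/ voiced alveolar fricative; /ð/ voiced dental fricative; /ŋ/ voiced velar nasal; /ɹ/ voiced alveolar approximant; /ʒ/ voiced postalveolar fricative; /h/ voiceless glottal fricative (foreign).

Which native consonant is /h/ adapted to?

/x/ is closest: same manner (fricative), place distance 2 (glottal→velar), same voicing; total 2. Next closest is /ʒ/ at distance 5.

x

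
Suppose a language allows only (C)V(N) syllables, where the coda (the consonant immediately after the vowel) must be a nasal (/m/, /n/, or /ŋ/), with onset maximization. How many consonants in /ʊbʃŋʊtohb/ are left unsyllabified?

Under (C)V(N), the unsyllabifiable consonants are /b/, /ʃ/, /h/, /b/ (only a nasal (/m/, /n/, or /ŋ/) is licensed in coda position; onsets are limited to one consonant).

4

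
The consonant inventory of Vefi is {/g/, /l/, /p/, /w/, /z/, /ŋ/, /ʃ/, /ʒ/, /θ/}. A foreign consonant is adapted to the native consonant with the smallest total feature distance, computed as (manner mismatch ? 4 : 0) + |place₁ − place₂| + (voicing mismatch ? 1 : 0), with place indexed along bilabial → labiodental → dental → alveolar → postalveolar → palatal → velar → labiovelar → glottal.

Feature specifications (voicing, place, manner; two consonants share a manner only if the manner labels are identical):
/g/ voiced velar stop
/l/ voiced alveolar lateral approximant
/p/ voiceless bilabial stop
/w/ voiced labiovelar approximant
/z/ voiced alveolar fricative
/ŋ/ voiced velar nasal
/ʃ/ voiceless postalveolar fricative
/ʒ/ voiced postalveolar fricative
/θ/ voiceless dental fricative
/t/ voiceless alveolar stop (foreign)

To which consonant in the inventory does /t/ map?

p

/p/ is closest: same manner (stop), place distance 3 (alveolar→bilabial), same voicing; total 3. Next closest is /g/ at distance 4.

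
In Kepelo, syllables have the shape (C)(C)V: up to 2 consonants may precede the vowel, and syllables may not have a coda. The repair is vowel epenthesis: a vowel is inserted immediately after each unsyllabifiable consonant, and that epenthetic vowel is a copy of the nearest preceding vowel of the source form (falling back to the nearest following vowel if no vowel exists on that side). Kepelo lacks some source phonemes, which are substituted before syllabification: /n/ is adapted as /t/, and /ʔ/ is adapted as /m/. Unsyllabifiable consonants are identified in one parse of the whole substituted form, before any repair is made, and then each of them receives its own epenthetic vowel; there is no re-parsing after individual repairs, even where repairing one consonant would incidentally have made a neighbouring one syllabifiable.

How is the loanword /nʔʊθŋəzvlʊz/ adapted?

tmʊθŋəzəvlʊzʊ

Substitution: /n/ → /t/, /ʔ/ → /m/, giving /tmʊθŋəzvlʊz/.
Under (C)(C)V, the unsyllabifiable consonants are /z/, /z/ (no codas are permitted; onsets may contain at most 2 consonants).
Epenthesis after each stranded consonant: /z/ → /zə/, /z/ → /zʊ/.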